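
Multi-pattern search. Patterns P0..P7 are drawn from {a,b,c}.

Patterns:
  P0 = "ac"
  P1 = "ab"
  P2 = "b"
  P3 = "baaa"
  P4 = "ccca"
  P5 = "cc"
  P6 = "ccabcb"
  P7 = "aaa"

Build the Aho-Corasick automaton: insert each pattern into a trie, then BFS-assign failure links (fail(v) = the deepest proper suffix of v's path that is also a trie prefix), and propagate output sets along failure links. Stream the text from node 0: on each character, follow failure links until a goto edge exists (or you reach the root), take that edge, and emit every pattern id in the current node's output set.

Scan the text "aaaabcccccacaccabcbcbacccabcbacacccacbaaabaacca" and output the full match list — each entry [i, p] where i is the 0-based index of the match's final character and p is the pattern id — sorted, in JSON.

Build automaton:
Trie (insert patterns):
  0='ε' goto a→1 b→4 c→8
  1='a' goto a→16 b→3 c→2
  2='ac' goto ·  [P0 ends]
  3='ab' goto ·  [P1 ends]
  4='b' goto a→5  [P2 ends]
  5='ba' goto a→6
  6='baa' goto a→7
  7='baaa' goto ·  [P3 ends]
  8='c' goto c→9
  9='cc' goto a→12 c→10  [P5 ends]
  10='ccc' goto a→11
  11='ccca' goto ·  [P4 ends]
  12='cca' goto b→13
  13='ccab' goto c→14
  14='ccabc' goto b→15
  15='ccabcb' goto ·  [P6 ends]
  16='aa' goto a→17
  17='aaa' goto ·  [P7 ends]

Failure links (BFS by depth):
  n1('a'): parent n0 fail=0; on 'a' 0 → fail=0;  out ∅∪∅=∅
  n4('b'): parent n0 fail=0; on 'b' 0 → fail=0;  out {2}∪∅={2}
  n8('c'): parent n0 fail=0; on 'c' 0 → fail=0;  out ∅∪∅=∅
  n2('ac'): parent n1 fail=0; on 'c' 0 → fail=8;  out {0}∪∅={0}
  n3('ab'): parent n1 fail=0; on 'b' 0 → fail=4;  out {1}∪{2}={1,2}
  n5('ba'): parent n4 fail=0; on 'a' 0 → fail=1;  out ∅∪∅=∅
  n9('cc'): parent n8 fail=0; on 'c' 0 → fail=8;  out {5}∪∅={5}
  n16('aa'): parent n1 fail=0; on 'a' 0 → fail=1;  out ∅∪∅=∅
  n6('baa'): parent n5 fail=1; on 'a' 1 → fail=16;  out ∅∪∅=∅
  n10('ccc'): parent n9 fail=8; on 'c' 8 → fail=9;  out ∅∪{5}={5}
  n12('cca'): parent n9 fail=8; on 'a' 8→0 → fail=1;  out ∅∪∅=∅
  n17('aaa'): parent n16 fail=1; on 'a' 1 → fail=16;  out {7}∪∅={7}
  n7('baaa'): parent n6 fail=16; on 'a' 16 → fail=17;  out {3}∪{7}={3,7}
  n11('ccca'): parent n10 fail=9; on 'a' 9 → fail=12;  out {4}∪∅={4}
  n13('ccab'): parent n12 fail=1; on 'b' 1 → fail=3;  out ∅∪{1,2}={1,2}
  n14('ccabc'): parent n13 fail=3; on 'c' 3→4→0 → fail=8;  out ∅∪∅=∅
  n15('ccabcb'): parent n14 fail=8; on 'b' 8→0 → fail=4;  out {6}∪{2}={2,6}

Scan:
i=0 'a': node 0→1
i=1 'a': node 1→16
i=2 'a': node 16→17  ** P7@[0:2]
i=3 'a': node 17→17 (via fail)  ** P7@[1:3]
i=4 'b': node 17→3 (via fail)  ** P1@[3:4],P2@[4:4]
i=5 'c': node 3→8 (via fail)
i=6 'c': node 8→9  ** P5@[5:6]
i=7 'c': node 9→10  ** P5@[6:7]
i=8 'c': node 10→10 (via fail)  ** P5@[7:8]
i=9 'c': node 10→10 (via fail)  ** P5@[8:9]
i=10 'a': node 10→11  ** P4@[7:10]
i=11 'c': node 11→2 (via fail)  ** P0@[10:11]
i=12 'a': node 2→1 (via fail)
i=13 'c': node 1→2  ** P0@[12:13]
i=14 'c': node 2→9 (via fail)  ** P5@[13:14]
i=15 'a': node 9→12
i=16 'b': node 12→13  ** P1@[15:16],P2@[16:16]
i=17 'c': node 13→14
i=18 'b': node 14→15  ** P2@[18:18],P6@[13:18]
i=19 'c': node 15→8 (via fail)
i=20 'b': node 8→4 (via fail)  ** P2@[20:20]
i=21 'a': node 4→5
i=22 'c': node 5→2 (via fail)  ** P0@[21:22]
i=23 'c': node 2→9 (via fail)  ** P5@[22:23]
i=24 'c': node 9→10  ** P5@[23:24]
i=25 'a': node 10→11  ** P4@[22:25]
i=26 'b': node 11→13 (via fail)  ** P1@[25:26],P2@[26:26]
i=27 'c': node 13→14
i=28 'b': node 14→15  ** P2@[28:28],P6@[23:28]
i=29 'a': node 15→5 (via fail)
i=30 'c': node 5→2 (via fail)  ** P0@[29:30]
i=31 'a': node 2→1 (via fail)
i=32 'c': node 1→2  ** P0@[31:32]
i=33 'c': node 2→9 (via fail)  ** P5@[32:33]
i=34 'c': node 9→10  ** P5@[33:34]
i=35 'a': node 10→11  ** P4@[32:35]
i=36 'c': node 11→2 (via fail)  ** P0@[35:36]
i=37 'b': node 2→4 (via fail)  ** P2@[37:37]
i=38 'a': node 4→5
i=39 'a': node 5→6
i=40 'a': node 6→7  ** P3@[37:40],P7@[38:40]
i=41 'b': node 7→3 (via fail)  ** P1@[40:41],P2@[41:41]
i=42 'a': node 3→5 (via fail)
i=43 'a': node 5→6
i=44 'c': node 6→2 (via fail)  ** P0@[43:44]
i=45 'c': node 2→9 (via fail)  ** P5@[44:45]
i=46 'a': node 9→12

Result: [[2,7],[3,7],[4,1],[4,2],[6,5],[7,5],[8,5],[9,5],[10,4],[11,0],[13,0],[14,5],[16,1],[16,2],[18,2],[18,6],[20,2],[22,0],[23,5],[24,5],[25,4],[26,1],[26,2],[28,2],[28,6],[30,0],[32,0],[33,5],[34,5],[35,4],[36,0],[37,2],[40,3],[40,7],[41,1],[41,2],[44,0],[45,5]]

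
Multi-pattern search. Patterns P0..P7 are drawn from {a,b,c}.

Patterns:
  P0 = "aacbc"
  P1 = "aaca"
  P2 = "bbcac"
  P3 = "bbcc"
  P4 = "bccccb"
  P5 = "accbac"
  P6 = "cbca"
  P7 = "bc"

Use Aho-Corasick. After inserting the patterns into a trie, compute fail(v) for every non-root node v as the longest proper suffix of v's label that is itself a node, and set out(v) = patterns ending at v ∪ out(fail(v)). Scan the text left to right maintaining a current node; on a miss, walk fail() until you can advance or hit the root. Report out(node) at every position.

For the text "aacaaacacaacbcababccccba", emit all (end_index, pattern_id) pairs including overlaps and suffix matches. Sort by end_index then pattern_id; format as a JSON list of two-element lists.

Construct AC machine:
Trie (insert patterns):
  0='ε' goto a→1 b→7 c→23
  1='a' goto a→2 c→18
  2='aa' goto c→3
  3='aac' goto a→6 b→4
  4='aacb' goto c→5
  5='aacbc' goto ·  [P0 ends]
  6='aaca' goto ·  [P1 ends]
  7='b' goto b→8 c→13
  8='bb' goto c→9
  9='bbc' goto a→10 c→12
  10='bbca' goto c→11
  11='bbcac' goto ·  [P2 ends]
  12='bbcc' goto ·  [P3 ends]
  13='bc' goto c→14  [P7 ends]
  14='bcc' goto c→15
  15='bccc' goto c→16
  16='bcccc' goto b→17
  17='bccccb' goto ·  [P4 ends]
  18='ac' goto c→19
  19='acc' goto b→20
  20='accb' goto a→21
  21='accba' goto c→22
  22='accbac' goto ·  [P5 ends]
  23='c' goto b→24
  24='cb' goto c→25
  25='cbc' goto a→26
  26='cbca' goto ·  [P6 ends]

BFS fail/out derivation:
  n1('a'): parent n0 fail=0; on 'a' 0 → fail=0;  out ∅∪∅=∅
  n7('b'): parent n0 fail=0; on 'b' 0 → fail=0;  out ∅∪∅=∅
  n23('c'): parent n0 fail=0; on 'c' 0 → fail=0;  out ∅∪∅=∅
  n2('aa'): parent n1 fail=0; on 'a' 0 → fail=1;  out ∅∪∅=∅
  n8('bb'): parent n7 fail=0; on 'b' 0 → fail=7;  out ∅∪∅=∅
  n13('bc'): parent n7 fail=0; on 'c' 0 → fail=23;  out {7}∪∅={7}
  n18('ac'): parent n1 fail=0; on 'c' 0 → fail=23;  out ∅∪∅=∅
  n24('cb'): parent n23 fail=0; on 'b' 0 → fail=7;  out ∅∪∅=∅
  n3('aac'): parent n2 fail=1; on 'c' 1 → fail=18;  out ∅∪∅=∅
  n9('bbc'): parent n8 fail=7; on 'c' 7 → fail=13;  out ∅∪{7}={7}
  n14('bcc'): parent n13 fail=23; on 'c' 23→0 → fail=23;  out ∅∪∅=∅
  n19('acc'): parent n18 fail=23; on 'c' 23→0 → fail=23;  out ∅∪∅=∅
  n25('cbc'): parent n24 fail=7; on 'c' 7 → fail=13;  out ∅∪{7}={7}
  n4('aacb'): parent n3 fail=18; on 'b' 18→23 → fail=24;  out ∅∪∅=∅
  n6('aaca'): parent n3 fail=18; on 'a' 18→23→0 → fail=1;  out {1}∪∅={1}
  n10('bbca'): parent n9 fail=13; on 'a' 13→23→0 → fail=1;  out ∅∪∅=∅
  n12('bbcc'): parent n9 fail=13; on 'c' 13 → fail=14;  out {3}∪∅={3}
  n15('bccc'): parent n14 fail=23; on 'c' 23→0 → fail=23;  out ∅∪∅=∅
  n20('accb'): parent n19 fail=23; on 'b' 23 → fail=24;  out ∅∪∅=∅
  n26('cbca'): parent n25 fail=13; on 'a' 13→23→0 → fail=1;  out {6}∪∅={6}
  n5('aacbc'): parent n4 fail=24; on 'c' 24 → fail=25;  out {0}∪{7}={0,7}
  n11('bbcac'): parent n10 fail=1; on 'c' 1 → fail=18;  out {2}∪∅={2}
  n16('bcccc'): parent n15 fail=23; on 'c' 23→0 → fail=23;  out ∅∪∅=∅
  n21('accba'): parent n20 fail=24; on 'a' 24→7→0 → fail=1;  out ∅∪∅=∅
  n17('bccccb'): parent n16 fail=23; on 'b' 23 → fail=24;  out {4}∪∅={4}
  n22('accbac'): parent n21 fail=1; on 'c' 1 → fail=18;  out {5}∪∅={5}

Text stream:
pos 0 'a': at 1
pos 1 'a': at 2
pos 2 'c': at 3
pos 3 'a': at 6  → match P1@[0:3]
pos 4 'a': at 2 (via fail)
pos 5 'a': at 2 (via fail)
pos 6 'c': at 3
pos 7 'a': at 6  → match P1@[4:7]
pos 8 'c': at 18 (via fail)
pos 9 'a': at 1 (via fail)
pos 10 'a': at 2
pos 11 'c': at 3
pos 12 'b': at 4
pos 13 'c': at 5  → match P0@[9:13],P7@[12:13]
pos 14 'a': at 26 (via fail)  → match P6@[11:14]
pos 15 'b': at 7 (via fail)
pos 16 'a': at 1 (via fail)
pos 17 'b': at 7 (via fail)
pos 18 'c': at 13  → match P7@[17:18]
pos 19 'c': at 14
pos 20 'c': at 15
pos 21 'c': at 16
pos 22 'b': at 17  → match P4@[17:22]
pos 23 'a': at 1 (via fail)

Result: [[3,1],[7,1],[13,0],[13,7],[14,6],[18,7],[22,4]]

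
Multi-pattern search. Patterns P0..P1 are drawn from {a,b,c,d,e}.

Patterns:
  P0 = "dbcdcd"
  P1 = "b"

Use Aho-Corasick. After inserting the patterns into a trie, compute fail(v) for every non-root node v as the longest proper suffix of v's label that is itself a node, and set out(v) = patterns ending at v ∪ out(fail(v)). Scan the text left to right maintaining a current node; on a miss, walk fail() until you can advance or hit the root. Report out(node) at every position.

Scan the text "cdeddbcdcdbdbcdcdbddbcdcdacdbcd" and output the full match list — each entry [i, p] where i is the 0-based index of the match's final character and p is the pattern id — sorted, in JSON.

Build:
Trie nodes:
  n0 'ε': b→7 d→1
  n1 'd': b→2
  n2 'db': c→3
  n3 'dbc': d→4
  n4 'dbcd': c→5
  n5 'dbcdc': d→6
  n6 'dbcdcd': ·  [P0 ends]
  n7 'b': ·  [P1 ends]

Failure links (BFS by depth):
  n1('d'): parent n0 fail=0; on 'd' 0 → fail=0;  out ∅∪∅=∅
  n7('b'): parent n0 fail=0; on 'b' 0 → fail=0;  out {1}∪∅={1}
  n2('db'): parent n1 fail=0; on 'b' 0 → fail=7;  out ∅∪{1}={1}
  n3('dbc'): parent n2 fail=7; on 'c' 7→0 → fail=0;  out ∅∪∅=∅
  n4('dbcd'): parent n3 fail=0; on 'd' 0 → fail=1;  out ∅∪∅=∅
  n5('dbcdc'): parent n4 fail=1; on 'c' 1→0 → fail=0;  out ∅∪∅=∅
  n6('dbcdcd'): parent n5 fail=0; on 'd' 0 → fail=1;  out {0}∪∅={0}

Scan:
i=0 'c': node 0→0
i=1 'd': node 0→1
i=2 'e': node 1→0 (via fail)
i=3 'd': node 0→1
i=4 'd': node 1→1 (via fail)
i=5 'b': node 1→2  ** P1@[5:5]
i=6 'c': node 2→3
i=7 'd': node 3→4
i=8 'c': node 4→5
i=9 'd': node 5→6  ** P0@[4:9]
i=10 'b': node 6→2 (via fail)  ** P1@[10:10]
i=11 'd': node 2→1 (via fail)
i=12 'b': node 1→2  ** P1@[12:12]
i=13 'c': node 2→3
i=14 'd': node 3→4
i=15 'c': node 4→5
i=16 'd': node 5→6  ** P0@[11:16]
i=17 'b': node 6→2 (via fail)  ** P1@[17:17]
i=18 'd': node 2→1 (via fail)
i=19 'd': node 1→1 (via fail)
i=20 'b': node 1→2  ** P1@[20:20]
i=21 'c': node 2→3
i=22 'd': node 3→4
i=23 'c': node 4→5
i=24 'd': node 5→6  ** P0@[19:24]
i=25 'a': node 6→0 (via fail)
i=26 'c': node 0→0
i=27 'd': node 0→1
i=28 'b': node 1→2  ** P1@[28:28]
i=29 'c': node 2→3
i=30 'd': node 3→4

Matches: [[5,1],[9,0],[10,1],[12,1],[16,0],[17,1],[20,1],[24,0],[28,1]]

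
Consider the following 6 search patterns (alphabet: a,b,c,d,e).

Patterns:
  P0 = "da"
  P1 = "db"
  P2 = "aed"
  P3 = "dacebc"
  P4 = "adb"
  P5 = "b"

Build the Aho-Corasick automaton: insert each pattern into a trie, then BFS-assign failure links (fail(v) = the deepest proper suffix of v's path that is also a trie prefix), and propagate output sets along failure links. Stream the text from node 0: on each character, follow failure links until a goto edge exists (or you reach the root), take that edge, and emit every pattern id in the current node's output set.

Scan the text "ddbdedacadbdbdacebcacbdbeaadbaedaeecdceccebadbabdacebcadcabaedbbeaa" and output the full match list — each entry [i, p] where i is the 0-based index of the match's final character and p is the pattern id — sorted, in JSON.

Build automaton:
Trie (insert patterns):
  0='ε' goto a→4 b→13 d→1
  1='d' goto a→2 b→3
  2='da' goto c→7  ←P0
  3='db' goto ·  ←P1
  4='a' goto d→11 e→5
  5='ae' goto d→6
  6='aed' goto ·  ←P2
  7='dac' goto e→8
  8='dace' goto b→9
  9='daceb' goto c→10
  10='dacebc' goto ·  ←P3
  11='ad' goto b→12
  12='adb' goto ·  ←P4
  13='b' goto ·  ←P5

Failure links (BFS by depth):
  fail(1) 'd': from fail(0)=0 chase 'd': 0 ⇒ 0;  out=∅∪out(0)=∅
  fail(4) 'a': from fail(0)=0 chase 'a': 0 ⇒ 0;  out=∅∪out(0)=∅
  fail(13) 'b': from fail(0)=0 chase 'b': 0 ⇒ 0;  out={5}∪out(0)={5}
  fail(2) 'da': from fail(1)=0 chase 'a': 0 ⇒ 4;  out={0}∪out(4)={0}
  fail(3) 'db': from fail(1)=0 chase 'b': 0 ⇒ 13;  out={1}∪out(13)={1,5}
  fail(5) 'ae': from fail(4)=0 chase 'e': 0 ⇒ 0;  out=∅∪out(0)=∅
  fail(11) 'ad': from fail(4)=0 chase 'd': 0 ⇒ 1;  out=∅∪out(1)=∅
  fail(6) 'aed': from fail(5)=0 chase 'd': 0 ⇒ 1;  out={2}∪out(1)={2}
  fail(7) 'dac': from fail(2)=4 chase 'c': 4→0 ⇒ 0;  out=∅∪out(0)=∅
  fail(12) 'adb': from fail(11)=1 chase 'b': 1 ⇒ 3;  out={4}∪out(3)={1,4,5}
  fail(8) 'dace': from fail(7)=0 chase 'e': 0 ⇒ 0;  out=∅∪out(0)=∅
  fail(9) 'daceb': from fail(8)=0 chase 'b': 0 ⇒ 13;  out=∅∪out(13)={5}
  fail(10) 'dacebc': from fail(9)=13 chase 'c': 13→0 ⇒ 0;  out={3}∪out(0)={3}

Scan:
i=0 'd': node 0→1
i=1 'd': node 1→1 (fail-walked)
i=2 'b': node 1→3  emit P1@[1:2],P5@[2:2]
i=3 'd': node 3→1 (fail-walked)
i=4 'e': node 1→0 (fail-walked)
i=5 'd': node 0→1
i=6 'a': node 1→2  emit P0@[5:6]
i=7 'c': node 2→7
i=8 'a': node 7→4 (fail-walked)
i=9 'd': node 4→11
i=10 'b': node 11→12  emit P1@[9:10],P4@[8:10],P5@[10:10]
i=11 'd': node 12→1 (fail-walked)
i=12 'b': node 1→3  emit P1@[11:12],P5@[12:12]
i=13 'd': node 3→1 (fail-walked)
i=14 'a': node 1→2  emit P0@[13:14]
i=15 'c': node 2→7
i=16 'e': node 7→8
i=17 'b': node 8→9  emit P5@[17:17]
i=18 'c': node 9→10  emit P3@[13:18]
i=19 'a': node 10→4 (fail-walked)
i=20 'c': node 4→0 (fail-walked)
i=21 'b': node 0→13  emit P5@[21:21]
i=22 'd': node 13→1 (fail-walked)
i=23 'b': node 1→3  emit P1@[22:23],P5@[23:23]
i=24 'e': node 3→0 (fail-walked)
i=25 'a': node 0→4
i=26 'a': node 4→4 (fail-walked)
i=27 'd': node 4→11
i=28 'b': node 11→12  emit P1@[27:28],P4@[26:28],P5@[28:28]
i=29 'a': node 12→4 (fail-walked)
i=30 'e': node 4→5
i=31 'd': node 5→6  emit P2@[29:31]
i=32 'a': node 6→2 (fail-walked)  emit P0@[31:32]
i=33 'e': node 2→5 (fail-walked)
i=34 'e': node 5→0 (fail-walked)
i=35 'c': node 0→0
i=36 'd': node 0→1
i=37 'c': node 1→0 (fail-walked)
i=38 'e': node 0→0
i=39 'c': node 0→0
i=40 'c': node 0→0
i=41 'e': node 0→0
i=42 'b': node 0→13  emit P5@[42:42]
i=43 'a': node 13→4 (fail-walked)
i=44 'd': node 4→11
i=45 'b': node 11→12  emit P1@[44:45],P4@[43:45],P5@[45:45]
i=46 'a': node 12→4 (fail-walked)
i=47 'b': node 4→13 (fail-walked)  emit P5@[47:47]
i=48 'd': node 13→1 (fail-walked)
i=49 'a': node 1→2  emit P0@[48:49]
i=50 'c': node 2→7
i=51 'e': node 7→8
i=52 'b': node 8→9  emit P5@[52:52]
i=53 'c': node 9→10  emit P3@[48:53]
i=54 'a': node 10→4 (fail-walked)
i=55 'd': node 4→11
i=56 'c': node 11→0 (fail-walked)
i=57 'a': node 0→4
i=58 'b': node 4→13 (fail-walked)  emit P5@[58:58]
i=59 'a': node 13→4 (fail-walked)
i=60 'e': node 4→5
i=61 'd': node 5→6  emit P2@[59:61]
i=62 'b': node 6→3 (fail-walked)  emit P1@[61:62],P5@[62:62]
i=63 'b': node 3→13 (fail-walked)  emit P5@[63:63]
i=64 'e': node 13→0 (fail-walked)
i=65 'a': node 0→4
i=66 'a': node 4→4 (fail-walked)

Result: [[2,1],[2,5],[6,0],[10,1],[10,4],[10,5],[12,1],[12,5],[14,0],[17,5],[18,3],[21,5],[23,1],[23,5],[28,1],[28,4],[28,5],[31,2],[32,0],[42,5],[45,1],[45,4],[45,5],[47,5],[49,0],[52,5],[53,3],[58,5],[61,2],[62,1],[62,5],[63,5]]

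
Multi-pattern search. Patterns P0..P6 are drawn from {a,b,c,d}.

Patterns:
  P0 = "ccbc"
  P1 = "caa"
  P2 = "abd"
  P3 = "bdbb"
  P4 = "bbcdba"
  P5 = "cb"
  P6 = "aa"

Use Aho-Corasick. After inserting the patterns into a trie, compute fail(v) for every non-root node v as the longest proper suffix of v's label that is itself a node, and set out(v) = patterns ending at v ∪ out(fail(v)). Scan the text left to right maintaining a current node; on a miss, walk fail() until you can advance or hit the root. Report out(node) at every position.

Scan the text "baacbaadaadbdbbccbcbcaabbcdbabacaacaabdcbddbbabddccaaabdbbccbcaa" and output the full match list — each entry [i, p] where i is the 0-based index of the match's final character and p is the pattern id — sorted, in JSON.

Build automaton:
Trie (insert patterns):
  0='ε' goto a→7 b→10 c→1
  1='c' goto a→5 b→19 c→2
  2='cc' goto b→3
  3='ccb' goto c→4
  4='ccbc' goto ·  [P0 ends]
  5='ca' goto a→6
  6='caa' goto ·  [P1 ends]
  7='a' goto a→20 b→8
  8='ab' goto d→9
  9='abd' goto ·  [P2 ends]
  10='b' goto b→14 d→11
  11='bd' goto b→12
  12='bdb' goto b→13
  13='bdbb' goto ·  [P3 ends]
  14='bb' goto c→15
  15='bbc' goto d→16
  16='bbcd' goto b→17
  17='bbcdb' goto a→18
  18='bbcdba' goto ·  [P4 ends]
  19='cb' goto ·  [P5 ends]
  20='aa' goto ·  [P6 ends]

BFS fail/out derivation:
  fail(1) 'c': from fail(0)=0 chase 'c': 0 ⇒ 0;  out=∅∪out(0)=∅
  fail(7) 'a': from fail(0)=0 chase 'a': 0 ⇒ 0;  out=∅∪out(0)=∅
  fail(10) 'b': from fail(0)=0 chase 'b': 0 ⇒ 0;  out=∅∪out(0)=∅
  fail(2) 'cc': from fail(1)=0 chase 'c': 0 ⇒ 1;  out=∅∪out(1)=∅
  fail(5) 'ca': from fail(1)=0 chase 'a': 0 ⇒ 7;  out=∅∪out(7)=∅
  fail(8) 'ab': from fail(7)=0 chase 'b': 0 ⇒ 10;  out=∅∪out(10)=∅
  fail(11) 'bd': from fail(10)=0 chase 'd': 0 ⇒ 0;  out=∅∪out(0)=∅
  fail(14) 'bb': from fail(10)=0 chase 'b': 0 ⇒ 10;  out=∅∪out(10)=∅
  fail(19) 'cb': from fail(1)=0 chase 'b': 0 ⇒ 10;  out={5}∪out(10)={5}
  fail(20) 'aa': from fail(7)=0 chase 'a': 0 ⇒ 7;  out={6}∪out(7)={6}
  fail(3) 'ccb': from fail(2)=1 chase 'b': 1 ⇒ 19;  out=∅∪out(19)={5}
  fail(6) 'caa': from fail(5)=7 chase 'a': 7 ⇒ 20;  out={1}∪out(20)={1,6}
  fail(9) 'abd': from fail(8)=10 chase 'd': 10 ⇒ 11;  out={2}∪out(11)={2}
  fail(12) 'bdb': from fail(11)=0 chase 'b': 0 ⇒ 10;  out=∅∪out(10)=∅
  fail(15) 'bbc': from fail(14)=10 chase 'c': 10→0 ⇒ 1;  out=∅∪out(1)=∅
  fail(4) 'ccbc': from fail(3)=19 chase 'c': 19→10→0 ⇒ 1;  out={0}∪out(1)={0}
  fail(13) 'bdbb': from fail(12)=10 chase 'b': 10 ⇒ 14;  out={3}∪out(14)={3}
  fail(16) 'bbcd': from fail(15)=1 chase 'd': 1→0 ⇒ 0;  out=∅∪out(0)=∅
  fail(17) 'bbcdb': from fail(16)=0 chase 'b': 0 ⇒ 10;  out=∅∪out(10)=∅
  fail(18) 'bbcdba': from fail(17)=10 chase 'a': 10→0 ⇒ 7;  out={4}∪out(7)={4}

Scan:
i=0 'b': node 0→10
i=1 'a': node 10→7 (via fail)
i=2 'a': node 7→20  emit P6@[1:2]
i=3 'c': node 20→1 (via fail)
i=4 'b': node 1→19  emit P5@[3:4]
i=5 'a': node 19→7 (via fail)
i=6 'a': node 7→20  emit P6@[5:6]
i=7 'd': node 20→0 (via fail)
i=8 'a': node 0→7
i=9 'a': node 7→20  emit P6@[8:9]
i=10 'd': node 20→0 (via fail)
i=11 'b': node 0→10
i=12 'd': node 10→11
i=13 'b': node 11→12
i=14 'b': node 12→13  emit P3@[11:14]
i=15 'c': node 13→15 (via fail)
i=16 'c': node 15→2 (via fail)
i=17 'b': node 2→3  emit P5@[16:17]
i=18 'c': node 3→4  emit P0@[15:18]
i=19 'b': node 4→19 (via fail)  emit P5@[18:19]
i=20 'c': node 19→1 (via fail)
i=21 'a': node 1→5
i=22 'a': node 5→6  emit P1@[20:22],P6@[21:22]
i=23 'b': node 6→8 (via fail)
i=24 'b': node 8→14 (via fail)
i=25 'c': node 14→15
i=26 'd': node 15→16
i=27 'b': node 16→17
i=28 'a': node 17→18  emit P4@[23:28]
i=29 'b': node 18→8 (via fail)
i=30 'a': node 8→7 (via fail)
i=31 'c': node 7→1 (via fail)
i=32 'a': node 1→5
i=33 'a': node 5→6  emit P1@[31:33],P6@[32:33]
i=34 'c': node 6→1 (via fail)
i=35 'a': node 1→5
i=36 'a': node 5→6  emit P1@[34:36],P6@[35:36]
i=37 'b': node 6→8 (via fail)
i=38 'd': node 8→9  emit P2@[36:38]
i=39 'c': node 9→1 (via fail)
i=40 'b': node 1→19  emit P5@[39:40]
i=41 'd': node 19→11 (via fail)
i=42 'd': node 11→0 (via fail)
i=43 'b': node 0→10
i=44 'b': node 10→14
i=45 'a': node 14→7 (via fail)
i=46 'b': node 7→8
i=47 'd': node 8→9  emit P2@[45:47]
i=48 'd': node 9→0 (via fail)
i=49 'c': node 0→1
i=50 'c': node 1→2
i=51 'a': node 2→5 (via fail)
i=52 'a': node 5→6  emit P1@[50:52],P6@[51:52]
i=53 'a': node 6→20 (via fail)  emit P6@[52:53]
i=54 'b': node 20→8 (via fail)
i=55 'd': node 8→9  emit P2@[53:55]
i=56 'b': node 9→12 (via fail)
i=57 'b': node 12→13  emit P3@[54:57]
i=58 'c': node 13→15 (via fail)
i=59 'c': node 15→2 (via fail)
i=60 'b': node 2→3  emit P5@[59:60]
i=61 'c': node 3→4  emit P0@[58:61]
i=62 'a': node 4→5 (via fail)
i=63 'a': node 5→6  emit P1@[61:63],P6@[62:63]

Result: [[2,6],[4,5],[6,6],[9,6],[14,3],[17,5],[18,0],[19,5],[22,1],[22,6],[28,4],[33,1],[33,6],[36,1],[36,6],[38,2],[40,5],[47,2],[52,1],[52,6],[53,6],[55,2],[57,3],[60,5],[61,0],[63,1],[63,6]]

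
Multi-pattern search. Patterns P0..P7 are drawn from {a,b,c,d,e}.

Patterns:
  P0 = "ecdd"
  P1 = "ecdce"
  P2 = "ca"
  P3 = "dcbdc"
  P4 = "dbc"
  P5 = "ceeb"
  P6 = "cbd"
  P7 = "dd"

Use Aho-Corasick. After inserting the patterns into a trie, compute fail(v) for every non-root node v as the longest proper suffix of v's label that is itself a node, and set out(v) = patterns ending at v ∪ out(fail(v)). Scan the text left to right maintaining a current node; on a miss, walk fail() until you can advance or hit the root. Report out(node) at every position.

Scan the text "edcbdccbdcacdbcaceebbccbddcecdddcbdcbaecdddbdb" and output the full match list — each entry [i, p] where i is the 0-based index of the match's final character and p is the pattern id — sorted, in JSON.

Build automaton:
Trie (insert patterns):
  0='ε' goto c→7 d→9 e→1
  1='e' goto c→2
  2='ec' goto d→3
  3='ecd' goto c→5 d→4
  4='ecdd' goto ·  [P0 ends]
  5='ecdc' goto e→6
  6='ecdce' goto ·  [P1 ends]
  7='c' goto a→8 b→19 e→16
  8='ca' goto ·  [P2 ends]
  9='d' goto b→14 c→10 d→21
  10='dc' goto b→11
  11='dcb' goto d→12
  12='dcbd' goto c→13
  13='dcbdc' goto ·  [P3 ends]
  14='db' goto c→15
  15='dbc' goto ·  [P4 ends]
  16='ce' goto e→17
  17='cee' goto b→18
  18='ceeb' goto ·  [P5 ends]
  19='cb' goto d→20
  20='cbd' goto ·  [P6 ends]
  21='dd' goto ·  [P7 ends]

BFS fail/out derivation:
  n1('e'): parent n0 fail=0; on 'e' 0 → fail=0;  out ∅∪∅=∅
  n7('c'): parent n0 fail=0; on 'c' 0 → fail=0;  out ∅∪∅=∅
  n9('d'): parent n0 fail=0; on 'd' 0 → fail=0;  out ∅∪∅=∅
  n2('ec'): parent n1 fail=0; on 'c' 0 → fail=7;  out ∅∪∅=∅
  n8('ca'): parent n7 fail=0; on 'a' 0 → fail=0;  out {2}∪∅={2}
  n10('dc'): parent n9 fail=0; on 'c' 0 → fail=7;  out ∅∪∅=∅
  n14('db'): parent n9 fail=0; on 'b' 0 → fail=0;  out ∅∪∅=∅
  n16('ce'): parent n7 fail=0; on 'e' 0 → fail=1;  out ∅∪∅=∅
  n19('cb'): parent n7 fail=0; on 'b' 0 → fail=0;  out ∅∪∅=∅
  n21('dd'): parent n9 fail=0; on 'd' 0 → fail=9;  out {7}∪∅={7}
  n3('ecd'): parent n2 fail=7; on 'd' 7→0 → fail=9;  out ∅∪∅=∅
  n11('dcb'): parent n10 fail=7; on 'b' 7 → fail=19;  out ∅∪∅=∅
  n15('dbc'): parent n14 fail=0; on 'c' 0 → fail=7;  out {4}∪∅={4}
  n17('cee'): parent n16 fail=1; on 'e' 1→0 → fail=1;  out ∅∪∅=∅
  n20('cbd'): parent n19 fail=0; on 'd' 0 → fail=9;  out {6}∪∅={6}
  n4('ecdd'): parent n3 fail=9; on 'd' 9 → fail=21;  out {0}∪{7}={0,7}
  n5('ecdc'): parent n3 fail=9; on 'c' 9 → fail=10;  out ∅∪∅=∅
  n12('dcbd'): parent n11 fail=19; on 'd' 19 → fail=20;  out ∅∪{6}={6}
  n18('ceeb'): parent n17 fail=1; on 'b' 1→0 → fail=0;  out {5}∪∅={5}
  n6('ecdce'): parent n5 fail=10; on 'e' 10→7 → fail=16;  out {1}∪∅={1}
  n13('dcbdc'): parent n12 fail=20; on 'c' 20→9 → fail=10;  out {3}∪∅={3}

Run:
[0] read 'e'  n0⇒n1
[1] read 'd'  n1⇒n9 (via fail)
[2] read 'c'  n9⇒n10
[3] read 'b'  n10⇒n11
[4] read 'd'  n11⇒n12  → match P6@[2:4]
[5] read 'c'  n12⇒n13  → match P3@[1:5]
[6] read 'c'  n13⇒n7 (via fail)
[7] read 'b'  n7⇒n19
[8] read 'd'  n19⇒n20  → match P6@[6:8]
[9] read 'c'  n20⇒n10 (via fail)
[10] read 'a'  n10⇒n8 (via fail)  → match P2@[9:10]
[11] read 'c'  n8⇒n7 (via fail)
[12] read 'd'  n7⇒n9 (via fail)
[13] read 'b'  n9⇒n14
[14] read 'c'  n14⇒n15  → match P4@[12:14]
[15] read 'a'  n15⇒n8 (via fail)  → match P2@[14:15]
[16] read 'c'  n8⇒n7 (via fail)
[17] read 'e'  n7⇒n16
[18] read 'e'  n16⇒n17
[19] read 'b'  n17⇒n18  → match P5@[16:19]
[20] read 'b'  n18⇒n0 (via fail)
[21] read 'c'  n0⇒n7
[22] read 'c'  n7⇒n7 (via fail)
[23] read 'b'  n7⇒n19
[24] read 'd'  n19⇒n20  → match P6@[22:24]
[25] read 'd'  n20⇒n21 (via fail)  → match P7@[24:25]
[26] read 'c'  n21⇒n10 (via fail)
[27] read 'e'  n10⇒n16 (via fail)
[28] read 'c'  n16⇒n2 (via fail)
[29] read 'd'  n2⇒n3
[30] read 'd'  n3⇒n4  → match P0@[27:30],P7@[29:30]
[31] read 'd'  n4⇒n21 (via fail)  → match P7@[30:31]
[32] read 'c'  n21⇒n10 (via fail)
[33] read 'b'  n10⇒n11
[34] read 'd'  n11⇒n12  → match P6@[32:34]
[35] read 'c'  n12⇒n13  → match P3@[31:35]
[36] read 'b'  n13⇒n11 (via fail)
[37] read 'a'  n11⇒n0 (via fail)
[38] read 'e'  n0⇒n1
[39] read 'c'  n1⇒n2
[40] read 'd'  n2⇒n3
[41] read 'd'  n3⇒n4  → match P0@[38:41],P7@[40:41]
[42] read 'd'  n4⇒n21 (via fail)  → match P7@[41:42]
[43] read 'b'  n21⇒n14 (via fail)
[44] read 'd'  n14⇒n9 (via fail)
[45] read 'b'  n9⇒n14

Matches: [[4,6],[5,3],[8,6],[10,2],[14,4],[15,2],[19,5],[24,6],[25,7],[30,0],[30,7],[31,7],[34,6],[35,3],[41,0],[41,7],[42,7]]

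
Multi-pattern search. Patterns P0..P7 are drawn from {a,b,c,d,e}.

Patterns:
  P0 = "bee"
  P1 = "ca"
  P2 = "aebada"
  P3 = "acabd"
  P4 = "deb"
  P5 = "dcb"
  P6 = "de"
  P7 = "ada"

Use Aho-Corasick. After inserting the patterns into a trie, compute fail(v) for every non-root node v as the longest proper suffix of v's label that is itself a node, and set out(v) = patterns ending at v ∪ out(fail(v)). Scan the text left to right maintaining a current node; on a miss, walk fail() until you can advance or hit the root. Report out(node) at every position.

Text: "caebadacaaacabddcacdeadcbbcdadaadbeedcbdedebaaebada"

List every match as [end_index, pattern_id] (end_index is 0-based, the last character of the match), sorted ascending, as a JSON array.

Construct AC machine:
Trie (insert patterns):
  0='ε' goto a→6 b→1 c→4 d→16
  1='b' goto e→2
  2='be' goto e→3
  3='bee' goto ·  [P0 ends]
  4='c' goto a→5
  5='ca' goto ·  [P1 ends]
  6='a' goto c→12 d→21 e→7
  7='ae' goto b→8
  8='aeb' goto a→9
  9='aeba' goto d→10
  10='aebad' goto a→11
  11='aebada' goto ·  [P2 ends]
  12='ac' goto a→13
  13='aca' goto b→14
  14='acab' goto d→15
  15='acabd' goto ·  [P3 ends]
  16='d' goto c→19 e→17
  17='de' goto b→18  [P6 ends]
  18='deb' goto ·  [P4 ends]
  19='dc' goto b→20
  20='dcb' goto ·  [P5 ends]
  21='ad' goto a→22
  22='ada' goto ·  [P7 ends]

Failure links (BFS by depth):
  fail(1) 'b': from fail(0)=0 chase 'b': 0 ⇒ 0;  out=∅∪out(0)=∅
  fail(4) 'c': from fail(0)=0 chase 'c': 0 ⇒ 0;  out=∅∪out(0)=∅
  fail(6) 'a': from fail(0)=0 chase 'a': 0 ⇒ 0;  out=∅∪out(0)=∅
  fail(16) 'd': from fail(0)=0 chase 'd': 0 ⇒ 0;  out=∅∪out(0)=∅
  fail(2) 'be': from fail(1)=0 chase 'e': 0 ⇒ 0;  out=∅∪out(0)=∅
  fail(5) 'ca': from fail(4)=0 chase 'a': 0 ⇒ 6;  out={1}∪out(6)={1}
  fail(7) 'ae': from fail(6)=0 chase 'e': 0 ⇒ 0;  out=∅∪out(0)=∅
  fail(12) 'ac': from fail(6)=0 chase 'c': 0 ⇒ 4;  out=∅∪out(4)=∅
  fail(17) 'de': from fail(16)=0 chase 'e': 0 ⇒ 0;  out={6}∪out(0)={6}
  fail(19) 'dc': from fail(16)=0 chase 'c': 0 ⇒ 4;  out=∅∪out(4)=∅
  fail(21) 'ad': from fail(6)=0 chase 'd': 0 ⇒ 16;  out=∅∪out(16)=∅
  fail(3) 'bee': from fail(2)=0 chase 'e': 0 ⇒ 0;  out={0}∪out(0)={0}
  fail(8) 'aeb': from fail(7)=0 chase 'b': 0 ⇒ 1;  out=∅∪out(1)=∅
  fail(13) 'aca': from fail(12)=4 chase 'a': 4 ⇒ 5;  out=∅∪out(5)={1}
  fail(18) 'deb': from fail(17)=0 chase 'b': 0 ⇒ 1;  out={4}∪out(1)={4}
  fail(20) 'dcb': from fail(19)=4 chase 'b': 4→0 ⇒ 1;  out={5}∪out(1)={5}
  fail(22) 'ada': from fail(21)=16 chase 'a': 16→0 ⇒ 6;  out={7}∪out(6)={7}
  fail(9) 'aeba': from fail(8)=1 chase 'a': 1→0 ⇒ 6;  out=∅∪out(6)=∅
  fail(14) 'acab': from fail(13)=5 chase 'b': 5→6→0 ⇒ 1;  out=∅∪out(1)=∅
  fail(10) 'aebad': from fail(9)=6 chase 'd': 6 ⇒ 21;  out=∅∪out(21)=∅
  fail(15) 'acabd': from fail(14)=1 chase 'd': 1→0 ⇒ 16;  out={3}∪out(16)={3}
  fail(11) 'aebada': from fail(10)=21 chase 'a': 21 ⇒ 22;  out={2}∪out(22)={2,7}

Text stream:
pos 0 'c': at 4
pos 1 'a': at 5  ** P1@[0:1]
pos 2 'e': at 7 ·f
pos 3 'b': at 8
pos 4 'a': at 9
pos 5 'd': at 10
pos 6 'a': at 11  ** P2@[1:6],P7@[4:6]
pos 7 'c': at 12 ·f
pos 8 'a': at 13  ** P1@[7:8]
pos 9 'a': at 6 ·f
pos 10 'a': at 6 ·f
pos 11 'c': at 12
pos 12 'a': at 13  ** P1@[11:12]
pos 13 'b': at 14
pos 14 'd': at 15  ** P3@[10:14]
pos 15 'd': at 16 ·f
pos 16 'c': at 19
pos 17 'a': at 5 ·f  ** P1@[16:17]
pos 18 'c': at 12 ·f
pos 19 'd': at 16 ·f
pos 20 'e': at 17  ** P6@[19:20]
pos 21 'a': at 6 ·f
pos 22 'd': at 21
pos 23 'c': at 19 ·f
pos 24 'b': at 20  ** P5@[22:24]
pos 25 'b': at 1 ·f
pos 26 'c': at 4 ·f
pos 27 'd': at 16 ·f
pos 28 'a': at 6 ·f
pos 29 'd': at 21
pos 30 'a': at 22  ** P7@[28:30]
pos 31 'a': at 6 ·f
pos 32 'd': at 21
pos 33 'b': at 1 ·f
pos 34 'e': at 2
pos 35 'e': at 3  ** P0@[33:35]
pos 36 'd': at 16 ·f
pos 37 'c': at 19
pos 38 'b': at 20  ** P5@[36:38]
pos 39 'd': at 16 ·f
pos 40 'e': at 17  ** P6@[39:40]
pos 41 'd': at 16 ·f
pos 42 'e': at 17  ** P6@[41:42]
pos 43 'b': at 18  ** P4@[41:43]
pos 44 'a': at 6 ·f
pos 45 'a': at 6 ·f
pos 46 'e': at 7
pos 47 'b': at 8
pos 48 'a': at 9
pos 49 'd': at 10
pos 50 'a': at 11  ** P2@[45:50],P7@[48:50]

All matches (sorted): [[1,1],[6,2],[6,7],[8,1],[12,1],[14,3],[17,1],[20,6],[24,5],[30,7],[35,0],[38,5],[40,6],[42,6],[43,4],[50,2],[50,7]]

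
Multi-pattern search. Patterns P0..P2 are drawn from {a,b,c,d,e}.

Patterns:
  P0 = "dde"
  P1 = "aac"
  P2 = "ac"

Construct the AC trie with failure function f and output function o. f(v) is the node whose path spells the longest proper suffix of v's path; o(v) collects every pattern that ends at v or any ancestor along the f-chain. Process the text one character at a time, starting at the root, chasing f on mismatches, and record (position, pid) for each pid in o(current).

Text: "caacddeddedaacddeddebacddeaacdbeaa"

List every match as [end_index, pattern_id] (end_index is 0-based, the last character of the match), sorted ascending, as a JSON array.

Build:
Trie nodes:
  0='ε' goto a→4 d→1
  1='d' goto d→2
  2='dd' goto e→3
  3='dde' goto ·  [P0 ends]
  4='a' goto a→5 c→7
  5='aa' goto c→6
  6='aac' goto ·  [P1 ends]
  7='ac' goto ·  [P2 ends]

Failure links (BFS by depth):
  n1('d'): parent n0 fail=0; on 'd' 0 → fail=0;  out ∅∪∅=∅
  n4('a'): parent n0 fail=0; on 'a' 0 → fail=0;  out ∅∪∅=∅
  n2('dd'): parent n1 fail=0; on 'd' 0 → fail=1;  out ∅∪∅=∅
  n5('aa'): parent n4 fail=0; on 'a' 0 → fail=4;  out ∅∪∅=∅
  n7('ac'): parent n4 fail=0; on 'c' 0 → fail=0;  out {2}∪∅={2}
  n3('dde'): parent n2 fail=1; on 'e' 1→0 → fail=0;  out {0}∪∅={0}
  n6('aac'): parent n5 fail=4; on 'c' 4 → fail=7;  out {1}∪{2}={1,2}

Run:
i=0 'c': node 0→0
i=1 'a': node 0→4
i=2 'a': node 4→5
i=3 'c': node 5→6  ** P1@[1:3],P2@[2:3]
i=4 'd': node 6→1 ·f
i=5 'd': node 1→2
i=6 'e': node 2→3  ** P0@[4:6]
i=7 'd': node 3→1 ·f
i=8 'd': node 1→2
i=9 'e': node 2→3  ** P0@[7:9]
i=10 'd': node 3→1 ·f
i=11 'a': node 1→4 ·f
i=12 'a': node 4→5
i=13 'c': node 5→6  ** P1@[11:13],P2@[12:13]
i=14 'd': node 6→1 ·f
i=15 'd': node 1→2
i=16 'e': node 2→3  ** P0@[14:16]
i=17 'd': node 3→1 ·f
i=18 'd': node 1→2
i=19 'e': node 2→3  ** P0@[17:19]
i=20 'b': node 3→0 ·f
i=21 'a': node 0→4
i=22 'c': node 4→7  ** P2@[21:22]
i=23 'd': node 7→1 ·f
i=24 'd': node 1→2
i=25 'e': node 2→3  ** P0@[23:25]
i=26 'a': node 3→4 ·f
i=27 'a': node 4→5
i=28 'c': node 5→6  ** P1@[26:28],P2@[27:28]
i=29 'd': node 6→1 ·f
i=30 'b': node 1→0 ·f
i=31 'e': node 0→0
i=32 'a': node 0→4
i=33 'a': node 4→5

All matches (sorted): [[3,1],[3,2],[6,0],[9,0],[13,1],[13,2],[16,0],[19,0],[22,2],[25,0],[28,1],[28,2]]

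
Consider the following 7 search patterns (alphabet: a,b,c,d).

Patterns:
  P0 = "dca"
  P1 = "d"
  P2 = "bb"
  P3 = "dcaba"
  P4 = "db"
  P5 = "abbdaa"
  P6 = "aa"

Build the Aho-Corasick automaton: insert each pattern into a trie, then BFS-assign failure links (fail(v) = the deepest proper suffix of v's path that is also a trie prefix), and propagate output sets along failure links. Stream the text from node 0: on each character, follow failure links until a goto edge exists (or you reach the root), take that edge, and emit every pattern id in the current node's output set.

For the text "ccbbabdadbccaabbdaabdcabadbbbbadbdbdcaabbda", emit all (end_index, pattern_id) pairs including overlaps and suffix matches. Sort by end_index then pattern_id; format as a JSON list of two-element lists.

Build automaton:
Trie (insert patterns):
  0='ε' goto a→9 b→4 d→1
  1='d' goto b→8 c→2  ←P1
  2='dc' goto a→3
  3='dca' goto b→6  ←P0
  4='b' goto b→5
  5='bb' goto ·  ←P2
  6='dcab' goto a→7
  7='dcaba' goto ·  ←P3
  8='db' goto ·  ←P4
  9='a' goto a→15 b→10
  10='ab' goto b→11
  11='abb' goto d→12
  12='abbd' goto a→13
  13='abbda' goto a→14
  14='abbdaa' goto ·  ←P5
  15='aa' goto ·  ←P6

Failure links (BFS by depth):
  n1('d'): parent n0 fail=0; on 'd' 0 → fail=0;  out {1}∪∅={1}
  n4('b'): parent n0 fail=0; on 'b' 0 → fail=0;  out ∅∪∅=∅
  n9('a'): parent n0 fail=0; on 'a' 0 → fail=0;  out ∅∪∅=∅
  n2('dc'): parent n1 fail=0; on 'c' 0 → fail=0;  out ∅∪∅=∅
  n5('bb'): parent n4 fail=0; on 'b' 0 → fail=4;  out {2}∪∅={2}
  n8('db'): parent n1 fail=0; on 'b' 0 → fail=4;  out {4}∪∅={4}
  n10('ab'): parent n9 fail=0; on 'b' 0 → fail=4;  out ∅∪∅=∅
  n15('aa'): parent n9 fail=0; on 'a' 0 → fail=9;  out {6}∪∅={6}
  n3('dca'): parent n2 fail=0; on 'a' 0 → fail=9;  out {0}∪∅={0}
  n11('abb'): parent n10 fail=4; on 'b' 4 → fail=5;  out ∅∪{2}={2}
  n6('dcab'): parent n3 fail=9; on 'b' 9 → fail=10;  out ∅∪∅=∅
  n12('abbd'): parent n11 fail=5; on 'd' 5→4→0 → fail=1;  out ∅∪{1}={1}
  n7('dcaba'): parent n6 fail=10; on 'a' 10→4→0 → fail=9;  out {3}∪∅={3}
  n13('abbda'): parent n12 fail=1; on 'a' 1→0 → fail=9;  out ∅∪∅=∅
  n14('abbdaa'): parent n13 fail=9; on 'a' 9 → fail=15;  out {5}∪{6}={5,6}

Text stream:
pos 0 'c': at 0
pos 1 'c': at 0
pos 2 'b': at 4
pos 3 'b': at 5  → match P2@[2:3]
pos 4 'a': at 9 (fail-walked)
pos 5 'b': at 10
pos 6 'd': at 1 (fail-walked)  → match P1@[6:6]
pos 7 'a': at 9 (fail-walked)
pos 8 'd': at 1 (fail-walked)  → match P1@[8:8]
pos 9 'b': at 8  → match P4@[8:9]
pos 10 'c': at 0 (fail-walked)
pos 11 'c': at 0
pos 12 'a': at 9
pos 13 'a': at 15  → match P6@[12:13]
pos 14 'b': at 10 (fail-walked)
pos 15 'b': at 11  → match P2@[14:15]
pos 16 'd': at 12  → match P1@[16:16]
pos 17 'a': at 13
pos 18 'a': at 14  → match P5@[13:18],P6@[17:18]
pos 19 'b': at 10 (fail-walked)
pos 20 'd': at 1 (fail-walked)  → match P1@[20:20]
pos 21 'c': at 2
pos 22 'a': at 3  → match P0@[20:22]
pos 23 'b': at 6
pos 24 'a': at 7  → match P3@[20:24]
pos 25 'd': at 1 (fail-walked)  → match P1@[25:25]
pos 26 'b': at 8  → match P4@[25:26]
pos 27 'b': at 5 (fail-walked)  → match P2@[26:27]
pos 28 'b': at 5 (fail-walked)  → match P2@[27:28]
pos 29 'b': at 5 (fail-walked)  → match P2@[28:29]
pos 30 'a': at 9 (fail-walked)
pos 31 'd': at 1 (fail-walked)  → match P1@[31:31]
pos 32 'b': at 8  → match P4@[31:32]
pos 33 'd': at 1 (fail-walked)  → match P1@[33:33]
pos 34 'b': at 8  → match P4@[33:34]
pos 35 'd': at 1 (fail-walked)  → match P1@[35:35]
pos 36 'c': at 2
pos 37 'a': at 3  → match P0@[35:37]
pos 38 'a': at 15 (fail-walked)  → match P6@[37:38]
pos 39 'b': at 10 (fail-walked)
pos 40 'b': at 11  → match P2@[39:40]
pos 41 'd': at 12  → match P1@[41:41]
pos 42 'a': at 13

Result: [[3,2],[6,1],[8,1],[9,4],[13,6],[15,2],[16,1],[18,5],[18,6],[20,1],[22,0],[24,3],[25,1],[26,4],[27,2],[28,2],[29,2],[31,1],[32,4],[33,1],[34,4],[35,1],[37,0],[38,6],[40,2],[41,1]]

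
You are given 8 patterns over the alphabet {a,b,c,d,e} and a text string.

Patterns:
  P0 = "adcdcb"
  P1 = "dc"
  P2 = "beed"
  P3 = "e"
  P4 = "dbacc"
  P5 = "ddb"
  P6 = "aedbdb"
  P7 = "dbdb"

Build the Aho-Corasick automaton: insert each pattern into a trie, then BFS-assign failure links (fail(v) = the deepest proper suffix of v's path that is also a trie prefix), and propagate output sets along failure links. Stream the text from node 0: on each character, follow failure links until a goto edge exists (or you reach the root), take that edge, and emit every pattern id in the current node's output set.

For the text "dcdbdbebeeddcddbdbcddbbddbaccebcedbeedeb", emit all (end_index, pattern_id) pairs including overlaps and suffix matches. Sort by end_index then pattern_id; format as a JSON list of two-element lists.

Build:
Trie (insert patterns):
  0='ε' goto a→1 b→9 d→7 e→13
  1='a' goto d→2 e→20
  2='ad' goto c→3
  3='adc' goto d→4
  4='adcd' goto c→5
  5='adcdc' goto b→6
  6='adcdcb' goto ·  [P0 ends]
  7='d' goto b→14 c→8 d→18
  8='dc' goto ·  [P1 ends]
  9='b' goto e→10
  10='be' goto e→11
  11='bee' goto d→12
  12='beed' goto ·  [P2 ends]
  13='e' goto ·  [P3 ends]
  14='db' goto a→15 d→25
  15='dba' goto c→16
  16='dbac' goto c→17
  17='dbacc' goto ·  [P4 ends]
  18='dd' goto b→19
  19='ddb' goto ·  [P5 ends]
  20='ae' goto d→21
  21='aed' goto b→22
  22='aedb' goto d→23
  23='aedbd' goto b→24
  24='aedbdb' goto ·  [P6 ends]
  25='dbd' goto b→26
  26='dbdb' goto ·  [P7 ends]

Failure links (BFS by depth):
  fail(1) 'a': from fail(0)=0 chase 'a': 0 ⇒ 0;  out=∅∪out(0)=∅
  fail(7) 'd': from fail(0)=0 chase 'd': 0 ⇒ 0;  out=∅∪out(0)=∅
  fail(9) 'b': from fail(0)=0 chase 'b': 0 ⇒ 0;  out=∅∪out(0)=∅
  fail(13) 'e': from fail(0)=0 chase 'e': 0 ⇒ 0;  out={3}∪out(0)={3}
  fail(2) 'ad': from fail(1)=0 chase 'd': 0 ⇒ 7;  out=∅∪out(7)=∅
  fail(8) 'dc': from fail(7)=0 chase 'c': 0 ⇒ 0;  out={1}∪out(0)={1}
  fail(10) 'be': from fail(9)=0 chase 'e': 0 ⇒ 13;  out=∅∪out(13)={3}
  fail(14) 'db': from fail(7)=0 chase 'b': 0 ⇒ 9;  out=∅∪out(9)=∅
  fail(18) 'dd': from fail(7)=0 chase 'd': 0 ⇒ 7;  out=∅∪out(7)=∅
  fail(20) 'ae': from fail(1)=0 chase 'e': 0 ⇒ 13;  out=∅∪out(13)={3}
  fail(3) 'adc': from fail(2)=7 chase 'c': 7 ⇒ 8;  out=∅∪out(8)={1}
  fail(11) 'bee': from fail(10)=13 chase 'e': 13→0 ⇒ 13;  out=∅∪out(13)={3}
  fail(15) 'dba': from fail(14)=9 chase 'a': 9→0 ⇒ 1;  out=∅∪out(1)=∅
  fail(19) 'ddb': from fail(18)=7 chase 'b': 7 ⇒ 14;  out={5}∪out(14)={5}
  fail(21) 'aed': from fail(20)=13 chase 'd': 13→0 ⇒ 7;  out=∅∪out(7)=∅
  fail(25) 'dbd': from fail(14)=9 chase 'd': 9→0 ⇒ 7;  out=∅∪out(7)=∅
  fail(4) 'adcd': from fail(3)=8 chase 'd': 8→0 ⇒ 7;  out=∅∪out(7)=∅
  fail(12) 'beed': from fail(11)=13 chase 'd': 13→0 ⇒ 7;  out={2}∪out(7)={2}
  fail(16) 'dbac': from fail(15)=1 chase 'c': 1→0 ⇒ 0;  out=∅∪out(0)=∅
  fail(22) 'aedb': from fail(21)=7 chase 'b': 7 ⇒ 14;  out=∅∪out(14)=∅
  fail(26) 'dbdb': from fail(25)=7 chase 'b': 7 ⇒ 14;  out={7}∪out(14)={7}
  fail(5) 'adcdc': from fail(4)=7 chase 'c': 7 ⇒ 8;  out=∅∪out(8)={1}
  fail(17) 'dbacc': from fail(16)=0 chase 'c': 0 ⇒ 0;  out={4}∪out(0)={4}
  fail(23) 'aedbd': from fail(22)=14 chase 'd': 14 ⇒ 25;  out=∅∪out(25)=∅
  fail(6) 'adcdcb': from fail(5)=8 chase 'b': 8→0 ⇒ 9;  out={0}∪out(9)={0}
  fail(24) 'aedbdb': from fail(23)=25 chase 'b': 25 ⇒ 26;  out={6}∪out(26)={6,7}

Scan:
[0] read 'd'  n0⇒n7
[1] read 'c'  n7⇒n8  emit P1@[0:1]
[2] read 'd'  n8⇒n7 (fail-walked)
[3] read 'b'  n7⇒n14
[4] read 'd'  n14⇒n25
[5] read 'b'  n25⇒n26  emit P7@[2:5]
[6] read 'e'  n26⇒n10 (fail-walked)  emit P3@[6:6]
[7] read 'b'  n10⇒n9 (fail-walked)
[8] read 'e'  n9⇒n10  emit P3@[8:8]
[9] read 'e'  n10⇒n11  emit P3@[9:9]
[10] read 'd'  n11⇒n12  emit P2@[7:10]
[11] read 'd'  n12⇒n18 (fail-walked)
[12] read 'c'  n18⇒n8 (fail-walked)  emit P1@[11:12]
[13] read 'd'  n8⇒n7 (fail-walked)
[14] read 'd'  n7⇒n18
[15] read 'b'  n18⇒n19  emit P5@[13:15]
[16] read 'd'  n19⇒n25 (fail-walked)
[17] read 'b'  n25⇒n26  emit P7@[14:17]
[18] read 'c'  n26⇒n0 (fail-walked)
[19] read 'd'  n0⇒n7
[20] read 'd'  n7⇒n18
[21] read 'b'  n18⇒n19  emit P5@[19:21]
[22] read 'b'  n19⇒n9 (fail-walked)
[23] read 'd'  n9⇒n7 (fail-walked)
[24] read 'd'  n7⇒n18
[25] read 'b'  n18⇒n19  emit P5@[23:25]
[26] read 'a'  n19⇒n15 (fail-walked)
[27] read 'c'  n15⇒n16
[28] read 'c'  n16⇒n17  emit P4@[24:28]
[29] read 'e'  n17⇒n13 (fail-walked)  emit P3@[29:29]
[30] read 'b'  n13⇒n9 (fail-walked)
[31] read 'c'  n9⇒n0 (fail-walked)
[32] read 'e'  n0⇒n13  emit P3@[32:32]
[33] read 'd'  n13⇒n7 (fail-walked)
[34] read 'b'  n7⇒n14
[35] read 'e'  n14⇒n10 (fail-walked)  emit P3@[35:35]
[36] read 'e'  n10⇒n11  emit P3@[36:36]
[37] read 'd'  n11⇒n12  emit P2@[34:37]
[38] read 'e'  n12⇒n13 (fail-walked)  emit P3@[38:38]
[39] read 'b'  n13⇒n9 (fail-walked)

Result: [[1,1],[5,7],[6,3],[8,3],[9,3],[10,2],[12,1],[15,5],[17,7],[21,5],[25,5],[28,4],[29,3],[32,3],[35,3],[36,3],[37,2],[38,3]]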